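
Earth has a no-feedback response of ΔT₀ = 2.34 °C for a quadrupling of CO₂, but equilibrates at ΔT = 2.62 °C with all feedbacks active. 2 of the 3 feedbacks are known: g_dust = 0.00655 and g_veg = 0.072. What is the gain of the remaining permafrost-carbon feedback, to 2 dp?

0.03

Amplification A = ΔT/ΔT₀ = 2.62/2.34 = 1.12.
Total gain g = 1 − 1/A = 1 − 1/1.12 = 0.1071.
Known gains sum to 0.00655 + 0.072 = 0.07855.
g_pf = 0.1071 − 0.07855 = 0.03.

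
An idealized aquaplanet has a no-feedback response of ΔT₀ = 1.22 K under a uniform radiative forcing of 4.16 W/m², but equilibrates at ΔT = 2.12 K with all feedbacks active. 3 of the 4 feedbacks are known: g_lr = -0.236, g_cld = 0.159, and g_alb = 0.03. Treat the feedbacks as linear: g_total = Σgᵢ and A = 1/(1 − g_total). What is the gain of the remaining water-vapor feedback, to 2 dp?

Amplification A = ΔT/ΔT₀ = 2.12/1.22 = 1.738.
Total gain g = 1 − 1/A = 1 − 1/1.738 = 0.4246.
Known gains sum to -0.236 + 0.159 + 0.03 = -0.047.
g_wv = 0.4246 + 0.047 = 0.47.

0.47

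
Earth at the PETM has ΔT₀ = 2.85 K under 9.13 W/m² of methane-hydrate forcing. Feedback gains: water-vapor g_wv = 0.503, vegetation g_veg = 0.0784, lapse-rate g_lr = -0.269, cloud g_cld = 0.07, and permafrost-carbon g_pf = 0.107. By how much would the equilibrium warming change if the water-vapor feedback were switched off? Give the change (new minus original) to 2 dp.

-2.77 K

Original: g = 0.4894, ΔT = 2.85/(1−0.4894) = 5.5817 K.
Without water-vapor: g' = -0.0136, ΔT' = 2.85/(1+0.0136) = 2.8118 K.
Change = 2.8118 − 5.5817 = -2.77 K.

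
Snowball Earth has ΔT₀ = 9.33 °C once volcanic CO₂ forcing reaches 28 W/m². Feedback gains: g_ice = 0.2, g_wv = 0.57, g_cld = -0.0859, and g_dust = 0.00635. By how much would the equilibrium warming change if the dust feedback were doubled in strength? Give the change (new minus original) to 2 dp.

Original: g = 0.69045, ΔT = 9.33/(1−0.69045) = 30.1405 °C.
With doubled dust: g' = 0.6968, ΔT' = 9.33/(1−0.6968) = 30.7718 °C.
Change = 30.7718 − 30.1405 = 0.63 °C.

0.63 °C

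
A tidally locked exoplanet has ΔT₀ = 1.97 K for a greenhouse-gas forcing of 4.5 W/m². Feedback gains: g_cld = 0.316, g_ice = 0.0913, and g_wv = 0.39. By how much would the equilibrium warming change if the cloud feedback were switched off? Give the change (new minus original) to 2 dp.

-5.92 K

Original: g = 0.7973, ΔT = 1.97/(1−0.7973) = 9.7188 K.
Without cloud: g' = 0.4813, ΔT' = 1.97/(1−0.4813) = 3.7980 K.
Change = 3.7980 − 9.7188 = -5.92 K.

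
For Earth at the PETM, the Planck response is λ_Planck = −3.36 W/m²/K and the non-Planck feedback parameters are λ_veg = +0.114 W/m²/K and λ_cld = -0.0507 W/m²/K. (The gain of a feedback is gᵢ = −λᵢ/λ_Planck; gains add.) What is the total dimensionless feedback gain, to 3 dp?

0.019

Convert to gains: g_veg = 0.114/3.36 = 0.03393; g_cld = -0.0507/3.36 = -0.01509.
Total gain g = 0.01884.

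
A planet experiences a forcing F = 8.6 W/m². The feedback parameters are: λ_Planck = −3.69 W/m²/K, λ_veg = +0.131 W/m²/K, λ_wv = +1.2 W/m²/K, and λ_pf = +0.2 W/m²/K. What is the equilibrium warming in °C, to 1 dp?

Net feedback parameter λ = (−3.69) + (+0.131) + (+1.2) + (+0.2) = -2.159 W/m²/K.
ΔT = −F/λ = −8.6/(-2.159) = 4.0 °C.

4.0 °C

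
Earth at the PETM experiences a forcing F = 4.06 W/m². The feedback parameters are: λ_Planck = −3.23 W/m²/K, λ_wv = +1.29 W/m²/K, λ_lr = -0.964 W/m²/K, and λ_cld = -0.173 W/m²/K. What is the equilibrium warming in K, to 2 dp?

1.32 K

Net feedback parameter λ = (−3.23) + (+1.29) + (-0.964) + (-0.173) = -3.077 W/m²/K.
ΔT = −F/λ = −4.06/(-3.077) = 1.32 K.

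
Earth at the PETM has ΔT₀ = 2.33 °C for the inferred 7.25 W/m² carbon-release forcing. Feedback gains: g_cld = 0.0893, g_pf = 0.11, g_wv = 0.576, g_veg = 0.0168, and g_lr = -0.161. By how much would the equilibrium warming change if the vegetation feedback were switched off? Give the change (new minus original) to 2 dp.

-0.28 °C

Original: g = 0.6311, ΔT = 2.33/(1−0.6311) = 6.3161 °C.
Without vegetation: g' = 0.6143, ΔT' = 2.33/(1−0.6143) = 6.0410 °C.
Change = 6.0410 − 6.3161 = -0.28 °C.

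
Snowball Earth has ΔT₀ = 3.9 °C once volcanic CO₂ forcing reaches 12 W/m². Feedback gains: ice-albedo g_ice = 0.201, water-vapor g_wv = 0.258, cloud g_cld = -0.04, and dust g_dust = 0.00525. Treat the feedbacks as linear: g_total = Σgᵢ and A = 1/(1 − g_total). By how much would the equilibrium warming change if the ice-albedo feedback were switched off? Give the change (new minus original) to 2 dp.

Original: g = 0.42425, ΔT = 3.9/(1−0.42425) = 6.7738 °C.
Without ice-albedo: g' = 0.22325, ΔT' = 3.9/(1−0.22325) = 5.0209 °C.
Change = 5.0209 − 6.7738 = -1.75 °C.

-1.75 °C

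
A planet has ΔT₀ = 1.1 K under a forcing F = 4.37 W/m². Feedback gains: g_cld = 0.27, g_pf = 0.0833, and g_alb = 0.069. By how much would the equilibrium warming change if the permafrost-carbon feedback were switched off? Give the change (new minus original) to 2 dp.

Original: g = 0.4223, ΔT = 1.1/(1−0.4223) = 1.9041 K.
Without permafrost-carbon: g' = 0.339, ΔT' = 1.1/(1−0.339) = 1.6641 K.
Change = 1.6641 − 1.9041 = -0.24 K.

-0.24 K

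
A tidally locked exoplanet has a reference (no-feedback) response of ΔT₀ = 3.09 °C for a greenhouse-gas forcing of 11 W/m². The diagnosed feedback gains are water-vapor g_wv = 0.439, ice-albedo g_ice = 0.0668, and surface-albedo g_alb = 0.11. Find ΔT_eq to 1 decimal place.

8.0 °C

Total gain g = 0.439 + 0.0668 + 0.11 = 0.6158.
Amplification A = 1/(1 − 0.6158) = 2.603.
ΔT = 3.09 × 2.603 = 8.0 °C.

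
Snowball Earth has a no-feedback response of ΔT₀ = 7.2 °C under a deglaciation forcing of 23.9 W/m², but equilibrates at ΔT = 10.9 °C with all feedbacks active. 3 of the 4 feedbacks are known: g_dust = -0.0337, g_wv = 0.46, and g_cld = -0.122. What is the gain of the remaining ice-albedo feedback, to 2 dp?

0.04

Amplification A = ΔT/ΔT₀ = 10.9/7.2 = 1.514.
Total gain g = 1 − 1/A = 1 − 1/1.514 = 0.3395.
Known gains sum to -0.0337 + 0.46 − 0.122 = 0.3043.
g_ice = 0.3395 − 0.3043 = 0.04.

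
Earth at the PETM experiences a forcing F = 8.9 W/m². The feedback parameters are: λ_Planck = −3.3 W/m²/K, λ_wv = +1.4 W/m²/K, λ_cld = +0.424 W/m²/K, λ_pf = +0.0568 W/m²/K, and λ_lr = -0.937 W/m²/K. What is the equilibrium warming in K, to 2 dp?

3.78 K

Net feedback parameter λ = (−3.3) + (+1.4) + (+0.424) + (+0.0568) + (-0.937) = -2.3562 W/m²/K.
ΔT = −F/λ = −8.9/(-2.3562) = 3.78 K.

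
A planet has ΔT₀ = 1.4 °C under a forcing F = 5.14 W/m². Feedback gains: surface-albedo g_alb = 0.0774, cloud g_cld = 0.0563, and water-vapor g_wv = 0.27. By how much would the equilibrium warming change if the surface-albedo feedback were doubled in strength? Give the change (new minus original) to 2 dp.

Original: g = 0.4037, ΔT = 1.4/(1−0.4037) = 2.3478 °C.
With doubled surface-albedo: g' = 0.4811, ΔT' = 1.4/(1−0.4811) = 2.6980 °C.
Change = 2.6980 − 2.3478 = 0.35 °C.

0.35 °C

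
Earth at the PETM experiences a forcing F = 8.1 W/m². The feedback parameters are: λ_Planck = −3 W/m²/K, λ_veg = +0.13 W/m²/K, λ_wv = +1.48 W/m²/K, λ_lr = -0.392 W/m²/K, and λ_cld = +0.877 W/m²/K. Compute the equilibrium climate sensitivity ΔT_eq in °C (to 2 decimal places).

Net feedback parameter λ = (−3) + (+0.13) + (+1.48) + (-0.392) + (+0.877) = -0.905 W/m²/K.
ΔT = −F/λ = −8.1/(-0.905) = 8.95 °C.

8.95 °C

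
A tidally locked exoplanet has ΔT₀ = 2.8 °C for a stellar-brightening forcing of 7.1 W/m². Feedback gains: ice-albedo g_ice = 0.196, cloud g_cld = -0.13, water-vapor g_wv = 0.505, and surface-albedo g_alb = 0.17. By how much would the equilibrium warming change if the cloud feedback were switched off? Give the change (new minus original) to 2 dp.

Original: g = 0.741, ΔT = 2.8/(1−0.741) = 10.8108 °C.
Without cloud: g' = 0.871, ΔT' = 2.8/(1−0.871) = 21.7054 °C.
Change = 21.7054 − 10.8108 = 10.89 °C.

10.89 °C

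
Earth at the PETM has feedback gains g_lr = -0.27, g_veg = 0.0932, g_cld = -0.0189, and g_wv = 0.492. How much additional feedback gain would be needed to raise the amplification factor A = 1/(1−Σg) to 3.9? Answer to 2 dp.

0.45

Current total gain = 0.2963.
Target gain for A = 3.9: g* = 1 − 1/3.9 = 0.7436.
Additional gain needed = 0.7436 − 0.2963 = 0.45.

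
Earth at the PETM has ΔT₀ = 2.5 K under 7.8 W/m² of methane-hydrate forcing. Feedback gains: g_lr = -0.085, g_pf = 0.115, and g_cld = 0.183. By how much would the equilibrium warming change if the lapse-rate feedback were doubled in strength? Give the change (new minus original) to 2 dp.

-0.31 K

Original: g = 0.213, ΔT = 2.5/(1−0.213) = 3.1766 K.
With doubled lapse-rate: g' = 0.128, ΔT' = 2.5/(1−0.128) = 2.8670 K.
Change = 2.8670 − 3.1766 = -0.31 K.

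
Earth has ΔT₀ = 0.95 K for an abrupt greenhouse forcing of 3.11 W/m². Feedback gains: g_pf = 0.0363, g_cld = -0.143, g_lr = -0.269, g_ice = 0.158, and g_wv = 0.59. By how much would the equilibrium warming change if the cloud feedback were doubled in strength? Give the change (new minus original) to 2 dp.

-0.28 K

Original: g = 0.3723, ΔT = 0.95/(1−0.3723) = 1.5135 K.
With doubled cloud: g' = 0.2293, ΔT' = 0.95/(1−0.2293) = 1.2326 K.
Change = 1.2326 − 1.5135 = -0.28 K.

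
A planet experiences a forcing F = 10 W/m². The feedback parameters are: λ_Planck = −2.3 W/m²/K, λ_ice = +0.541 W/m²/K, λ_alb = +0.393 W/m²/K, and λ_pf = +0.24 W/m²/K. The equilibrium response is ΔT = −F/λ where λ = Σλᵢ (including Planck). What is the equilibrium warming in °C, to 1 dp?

Net feedback parameter λ = (−2.3) + (+0.541) + (+0.393) + (+0.24) = -1.126 W/m²/K.
ΔT = −F/λ = −10/(-1.126) = 8.9 °C.

8.9 °C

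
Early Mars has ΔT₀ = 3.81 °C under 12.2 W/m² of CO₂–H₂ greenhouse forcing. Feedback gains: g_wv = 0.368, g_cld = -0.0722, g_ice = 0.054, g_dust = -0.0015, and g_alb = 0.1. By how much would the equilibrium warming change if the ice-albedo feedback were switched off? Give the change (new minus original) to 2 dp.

Original: g = 0.4483, ΔT = 3.81/(1−0.4483) = 6.9059 °C.
Without ice-albedo: g' = 0.3943, ΔT' = 3.81/(1−0.3943) = 6.2902 °C.
Change = 6.2902 − 6.9059 = -0.62 °C.

-0.62 °C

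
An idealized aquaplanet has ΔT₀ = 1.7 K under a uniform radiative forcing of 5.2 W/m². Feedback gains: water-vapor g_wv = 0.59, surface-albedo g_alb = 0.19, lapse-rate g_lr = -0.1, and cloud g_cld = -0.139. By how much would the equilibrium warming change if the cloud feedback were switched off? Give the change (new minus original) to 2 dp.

Original: g = 0.541, ΔT = 1.7/(1−0.541) = 3.7037 K.
Without cloud: g' = 0.68, ΔT' = 1.7/(1−0.68) = 5.3125 K.
Change = 5.3125 − 3.7037 = 1.61 K.

1.61 K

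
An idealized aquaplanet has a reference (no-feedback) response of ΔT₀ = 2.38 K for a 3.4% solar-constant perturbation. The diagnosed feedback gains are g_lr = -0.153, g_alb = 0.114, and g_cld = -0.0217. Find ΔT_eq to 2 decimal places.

2.24 K

Total gain g = -0.153 + 0.114 − 0.0217 = -0.0607.
Amplification A = 1/(1 + 0.0607) = 0.9428.
ΔT = 2.38 × 0.9428 = 2.24 K.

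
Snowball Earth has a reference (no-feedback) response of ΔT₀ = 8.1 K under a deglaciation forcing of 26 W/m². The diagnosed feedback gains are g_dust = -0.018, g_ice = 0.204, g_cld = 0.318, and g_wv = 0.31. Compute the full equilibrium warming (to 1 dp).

Total gain g = -0.018 + 0.204 + 0.318 + 0.31 = 0.814.
Amplification A = 1/(1 − 0.814) = 5.376.
ΔT = 8.1 × 5.376 = 43.5 K.

43.5 K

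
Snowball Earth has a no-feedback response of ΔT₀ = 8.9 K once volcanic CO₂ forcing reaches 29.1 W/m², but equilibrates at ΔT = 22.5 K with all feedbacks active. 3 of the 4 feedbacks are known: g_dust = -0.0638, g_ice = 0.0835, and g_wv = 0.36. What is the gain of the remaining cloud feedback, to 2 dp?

0.22

Amplification A = ΔT/ΔT₀ = 22.5/8.9 = 2.528.
Total gain g = 1 − 1/A = 1 − 1/2.528 = 0.6044.
Known gains sum to -0.0638 + 0.0835 + 0.36 = 0.3797.
g_cld = 0.6044 − 0.3797 = 0.22.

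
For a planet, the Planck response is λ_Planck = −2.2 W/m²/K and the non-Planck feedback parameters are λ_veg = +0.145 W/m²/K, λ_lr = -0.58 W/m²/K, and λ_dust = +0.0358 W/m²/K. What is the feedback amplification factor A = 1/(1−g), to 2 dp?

0.85

Convert to gains: g_veg = 0.145/2.2 = 0.06591; g_lr = -0.58/2.2 = -0.2636; g_dust = 0.0358/2.2 = 0.01627.
Total gain g = -0.18142.
A = 1/(1 + 0.18142) = 0.85.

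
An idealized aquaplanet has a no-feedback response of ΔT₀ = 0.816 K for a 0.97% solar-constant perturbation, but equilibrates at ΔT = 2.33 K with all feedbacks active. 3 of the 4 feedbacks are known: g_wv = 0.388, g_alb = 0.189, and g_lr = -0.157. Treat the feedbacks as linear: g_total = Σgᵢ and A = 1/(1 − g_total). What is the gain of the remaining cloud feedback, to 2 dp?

Amplification A = ΔT/ΔT₀ = 2.33/0.816 = 2.855.
Total gain g = 1 − 1/A = 1 − 1/2.855 = 0.6497.
Known gains sum to 0.388 + 0.189 − 0.157 = 0.42.
g_cld = 0.6497 − 0.42 = 0.23.

0.23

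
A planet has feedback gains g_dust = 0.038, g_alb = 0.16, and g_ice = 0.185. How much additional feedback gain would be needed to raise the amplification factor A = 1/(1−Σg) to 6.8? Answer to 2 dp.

Current total gain = 0.383.
Target gain for A = 6.8: g* = 1 − 1/6.8 = 0.8529.
Additional gain needed = 0.8529 − 0.383 = 0.47.

0.47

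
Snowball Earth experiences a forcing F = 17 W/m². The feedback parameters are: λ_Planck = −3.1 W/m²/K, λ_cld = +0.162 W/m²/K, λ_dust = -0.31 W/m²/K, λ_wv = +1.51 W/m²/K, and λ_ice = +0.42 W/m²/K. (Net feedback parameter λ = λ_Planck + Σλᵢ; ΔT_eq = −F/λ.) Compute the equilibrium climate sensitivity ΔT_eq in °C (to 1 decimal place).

12.9 °C

Net feedback parameter λ = (−3.1) + (+0.162) + (-0.31) + (+1.51) + (+0.42) = -1.318 W/m²/K.
ΔT = −F/λ = −17/(-1.318) = 12.9 °C.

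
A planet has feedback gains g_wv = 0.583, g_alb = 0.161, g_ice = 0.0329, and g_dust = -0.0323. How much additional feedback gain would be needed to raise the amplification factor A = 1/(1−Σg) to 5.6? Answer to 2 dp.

0.08

Current total gain = 0.7446.
Target gain for A = 5.6: g* = 1 − 1/5.6 = 0.8214.
Additional gain needed = 0.8214 − 0.7446 = 0.08.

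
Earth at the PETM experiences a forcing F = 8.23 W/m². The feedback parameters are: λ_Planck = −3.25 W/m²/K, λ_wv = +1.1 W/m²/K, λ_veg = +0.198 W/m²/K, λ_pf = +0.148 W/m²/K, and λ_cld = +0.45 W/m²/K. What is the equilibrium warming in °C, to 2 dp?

6.08 °C

Net feedback parameter λ = (−3.25) + (+1.1) + (+0.198) + (+0.148) + (+0.45) = -1.354 W/m²/K.
ΔT = −F/λ = −8.23/(-1.354) = 6.08 °C.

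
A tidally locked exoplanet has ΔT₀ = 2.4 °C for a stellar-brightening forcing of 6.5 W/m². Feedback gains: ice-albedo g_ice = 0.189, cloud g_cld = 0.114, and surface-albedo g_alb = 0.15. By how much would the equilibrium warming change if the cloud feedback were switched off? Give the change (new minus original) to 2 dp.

Original: g = 0.453, ΔT = 2.4/(1−0.453) = 4.3876 °C.
Without cloud: g' = 0.339, ΔT' = 2.4/(1−0.339) = 3.6309 °C.
Change = 3.6309 − 4.3876 = -0.76 °C.

-0.76 °C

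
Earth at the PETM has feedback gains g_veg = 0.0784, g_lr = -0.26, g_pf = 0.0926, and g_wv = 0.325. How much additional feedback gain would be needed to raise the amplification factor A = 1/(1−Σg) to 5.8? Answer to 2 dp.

Current total gain = 0.236.
Target gain for A = 5.8: g* = 1 − 1/5.8 = 0.8276.
Additional gain needed = 0.8276 − 0.236 = 0.59.

0.59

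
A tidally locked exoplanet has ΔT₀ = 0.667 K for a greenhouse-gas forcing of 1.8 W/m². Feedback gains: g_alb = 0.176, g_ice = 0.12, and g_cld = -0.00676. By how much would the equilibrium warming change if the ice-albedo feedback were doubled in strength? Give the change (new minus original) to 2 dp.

0.19 K

Original: g = 0.28924, ΔT = 0.667/(1−0.28924) = 0.9384 K.
With doubled ice-albedo: g' = 0.40924, ΔT' = 0.667/(1−0.40924) = 1.1291 K.
Change = 1.1291 − 0.9384 = 0.19 K.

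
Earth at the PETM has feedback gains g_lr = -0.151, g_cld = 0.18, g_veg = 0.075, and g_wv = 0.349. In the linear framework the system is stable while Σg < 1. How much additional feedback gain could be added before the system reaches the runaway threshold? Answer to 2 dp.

0.55

Current total gain = -0.151 + 0.18 + 0.075 + 0.349 = 0.453.
Margin to runaway = 1 − 0.453 = 0.55.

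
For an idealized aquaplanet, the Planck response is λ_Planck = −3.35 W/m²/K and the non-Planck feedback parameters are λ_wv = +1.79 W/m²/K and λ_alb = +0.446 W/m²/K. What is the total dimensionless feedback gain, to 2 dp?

0.67

Convert to gains: g_wv = 1.79/3.35 = 0.5343; g_alb = 0.446/3.35 = 0.1331.
Total gain g = 0.6674.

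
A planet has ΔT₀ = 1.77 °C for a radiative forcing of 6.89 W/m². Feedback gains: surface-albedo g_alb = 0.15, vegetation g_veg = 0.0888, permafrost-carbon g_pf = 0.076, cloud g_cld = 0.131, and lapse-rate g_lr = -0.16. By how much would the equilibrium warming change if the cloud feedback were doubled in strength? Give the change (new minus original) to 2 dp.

0.56 °C

Original: g = 0.2858, ΔT = 1.77/(1−0.2858) = 2.4783 °C.
With doubled cloud: g' = 0.4168, ΔT' = 1.77/(1−0.4168) = 3.0350 °C.
Change = 3.0350 − 2.4783 = 0.56 °C.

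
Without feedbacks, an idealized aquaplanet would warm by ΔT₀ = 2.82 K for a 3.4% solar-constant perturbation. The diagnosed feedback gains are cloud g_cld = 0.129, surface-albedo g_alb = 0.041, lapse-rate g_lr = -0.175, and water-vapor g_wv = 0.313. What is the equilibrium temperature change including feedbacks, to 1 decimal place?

Total gain g = 0.129 + 0.041 − 0.175 + 0.313 = 0.308.
Amplification A = 1/(1 − 0.308) = 1.445.
ΔT = 2.82 × 1.445 = 4.1 K.

4.1 K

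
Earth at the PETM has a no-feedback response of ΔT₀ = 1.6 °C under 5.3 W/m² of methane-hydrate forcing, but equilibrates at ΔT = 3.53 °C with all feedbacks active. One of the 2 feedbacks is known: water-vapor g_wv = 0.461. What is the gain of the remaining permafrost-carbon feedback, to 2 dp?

0.09

Amplification A = ΔT/ΔT₀ = 3.53/1.6 = 2.206.
Total gain g = 1 − 1/A = 1 − 1/2.206 = 0.5467.
The known gain is 0.461.
g_pf = 0.5467 − 0.461 = 0.09.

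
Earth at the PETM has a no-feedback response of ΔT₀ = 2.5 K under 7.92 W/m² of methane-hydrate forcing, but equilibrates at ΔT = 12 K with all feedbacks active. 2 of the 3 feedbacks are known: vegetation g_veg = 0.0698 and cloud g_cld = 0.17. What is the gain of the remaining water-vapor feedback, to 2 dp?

0.55

Amplification A = ΔT/ΔT₀ = 12/2.5 = 4.8.
Total gain g = 1 − 1/A = 1 − 1/4.8 = 0.7917.
Known gains sum to 0.0698 + 0.17 = 0.2398.
g_wv = 0.7917 − 0.2398 = 0.55.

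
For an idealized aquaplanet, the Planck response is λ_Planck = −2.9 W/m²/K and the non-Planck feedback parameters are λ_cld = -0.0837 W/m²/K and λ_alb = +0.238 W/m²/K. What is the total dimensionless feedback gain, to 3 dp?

Convert to gains: g_cld = -0.0837/2.9 = -0.02886; g_alb = 0.238/2.9 = 0.08207.
Total gain g = 0.05321.

0.053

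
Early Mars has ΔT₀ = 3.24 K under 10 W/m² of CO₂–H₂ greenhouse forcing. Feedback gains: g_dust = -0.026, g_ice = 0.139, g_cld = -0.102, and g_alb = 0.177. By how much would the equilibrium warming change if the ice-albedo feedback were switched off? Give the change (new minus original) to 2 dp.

-0.58 K

Original: g = 0.188, ΔT = 3.24/(1−0.188) = 3.9901 K.
Without ice-albedo: g' = 0.049, ΔT' = 3.24/(1−0.049) = 3.4069 K.
Change = 3.4069 − 3.9901 = -0.58 K.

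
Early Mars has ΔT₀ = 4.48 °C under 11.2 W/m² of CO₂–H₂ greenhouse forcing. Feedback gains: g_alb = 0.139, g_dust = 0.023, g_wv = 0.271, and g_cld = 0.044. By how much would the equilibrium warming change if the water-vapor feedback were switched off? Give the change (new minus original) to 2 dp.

Original: g = 0.477, ΔT = 4.48/(1−0.477) = 8.5660 °C.
Without water-vapor: g' = 0.206, ΔT' = 4.48/(1−0.206) = 5.6423 °C.
Change = 5.6423 − 8.5660 = -2.92 °C.

-2.92 °C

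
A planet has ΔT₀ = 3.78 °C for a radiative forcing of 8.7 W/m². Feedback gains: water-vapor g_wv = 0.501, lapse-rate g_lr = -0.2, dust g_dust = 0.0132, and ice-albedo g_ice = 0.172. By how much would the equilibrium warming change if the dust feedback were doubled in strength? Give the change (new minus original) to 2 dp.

Original: g = 0.4862, ΔT = 3.78/(1−0.4862) = 7.3569 °C.
With doubled dust: g' = 0.4994, ΔT' = 3.78/(1−0.4994) = 7.5509 °C.
Change = 7.5509 − 7.3569 = 0.19 °C.

0.19 °C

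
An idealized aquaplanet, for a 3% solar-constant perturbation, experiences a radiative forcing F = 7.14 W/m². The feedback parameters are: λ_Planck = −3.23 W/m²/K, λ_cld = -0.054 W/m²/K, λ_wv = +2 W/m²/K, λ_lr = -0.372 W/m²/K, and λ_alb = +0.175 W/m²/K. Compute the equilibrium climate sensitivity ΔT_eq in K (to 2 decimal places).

4.82 K

Net feedback parameter λ = (−3.23) + (-0.054) + (+2) + (-0.372) + (+0.175) = -1.481 W/m²/K.
ΔT = −F/λ = −7.14/(-1.481) = 4.82 K.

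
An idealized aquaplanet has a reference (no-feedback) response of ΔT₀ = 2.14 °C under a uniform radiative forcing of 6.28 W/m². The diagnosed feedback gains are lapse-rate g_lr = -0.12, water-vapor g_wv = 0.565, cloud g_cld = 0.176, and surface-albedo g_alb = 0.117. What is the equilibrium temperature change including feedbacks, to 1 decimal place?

Total gain g = -0.12 + 0.565 + 0.176 + 0.117 = 0.738.
Amplification A = 1/(1 − 0.738) = 3.817.
ΔT = 2.14 × 3.817 = 8.2 °C.

8.2 °C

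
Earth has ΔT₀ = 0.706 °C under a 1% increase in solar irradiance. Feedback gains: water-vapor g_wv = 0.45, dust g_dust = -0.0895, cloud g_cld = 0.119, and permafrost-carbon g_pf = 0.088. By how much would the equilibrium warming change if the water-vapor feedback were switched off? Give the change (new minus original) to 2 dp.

Original: g = 0.5675, ΔT = 0.706/(1−0.5675) = 1.6324 °C.
Without water-vapor: g' = 0.1175, ΔT' = 0.706/(1−0.1175) = 0.8000 °C.
Change = 0.8000 − 1.6324 = -0.83 °C.

-0.83 °C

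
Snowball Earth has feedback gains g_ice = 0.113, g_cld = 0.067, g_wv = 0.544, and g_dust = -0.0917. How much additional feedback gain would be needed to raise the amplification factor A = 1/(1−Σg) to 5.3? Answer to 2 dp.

0.18

Current total gain = 0.6323.
Target gain for A = 5.3: g* = 1 − 1/5.3 = 0.8113.
Additional gain needed = 0.8113 − 0.6323 = 0.18.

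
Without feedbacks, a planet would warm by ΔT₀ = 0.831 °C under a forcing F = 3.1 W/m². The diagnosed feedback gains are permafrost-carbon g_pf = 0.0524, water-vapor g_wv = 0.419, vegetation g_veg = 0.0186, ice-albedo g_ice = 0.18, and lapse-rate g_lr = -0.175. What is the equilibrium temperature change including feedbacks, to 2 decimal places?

Total gain g = 0.0524 + 0.419 + 0.0186 + 0.18 − 0.175 = 0.495.
Amplification A = 1/(1 − 0.495) = 1.98.
ΔT = 0.831 × 1.98 = 1.65 °C.

1.65 °C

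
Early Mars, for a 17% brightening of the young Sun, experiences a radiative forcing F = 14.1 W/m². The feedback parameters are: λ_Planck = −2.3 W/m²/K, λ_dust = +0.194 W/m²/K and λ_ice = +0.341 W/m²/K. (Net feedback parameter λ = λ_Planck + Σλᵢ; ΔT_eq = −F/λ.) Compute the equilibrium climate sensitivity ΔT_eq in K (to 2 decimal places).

7.99 K

Net feedback parameter λ = (−2.3) + (+0.194) + (+0.341) = -1.765 W/m²/K.
ΔT = −F/λ = −14.1/(-1.765) = 7.99 K.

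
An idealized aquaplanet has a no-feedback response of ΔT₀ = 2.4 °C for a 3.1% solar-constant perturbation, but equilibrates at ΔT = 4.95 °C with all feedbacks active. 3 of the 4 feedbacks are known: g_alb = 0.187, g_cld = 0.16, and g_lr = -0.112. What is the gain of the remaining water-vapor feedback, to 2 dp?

Amplification A = ΔT/ΔT₀ = 4.95/2.4 = 2.062.
Total gain g = 1 − 1/A = 1 − 1/2.062 = 0.515.
Known gains sum to 0.187 + 0.16 − 0.112 = 0.235.
g_wv = 0.515 − 0.235 = 0.28.

0.28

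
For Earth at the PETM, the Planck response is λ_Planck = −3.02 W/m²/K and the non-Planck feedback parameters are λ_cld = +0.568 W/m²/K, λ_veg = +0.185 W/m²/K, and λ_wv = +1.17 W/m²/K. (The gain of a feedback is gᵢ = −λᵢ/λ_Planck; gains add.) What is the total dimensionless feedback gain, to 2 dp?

Convert to gains: g_cld = 0.568/3.02 = 0.1881; g_veg = 0.185/3.02 = 0.06126; g_wv = 1.17/3.02 = 0.3874.
Total gain g = 0.63676.

0.64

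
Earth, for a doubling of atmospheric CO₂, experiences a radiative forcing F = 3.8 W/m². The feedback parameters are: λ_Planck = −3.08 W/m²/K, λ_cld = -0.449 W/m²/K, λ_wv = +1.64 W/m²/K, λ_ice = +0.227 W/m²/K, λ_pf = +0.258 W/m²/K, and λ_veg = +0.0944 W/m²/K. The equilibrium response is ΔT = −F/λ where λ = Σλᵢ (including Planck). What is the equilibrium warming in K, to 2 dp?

Net feedback parameter λ = (−3.08) + (-0.449) + (+1.64) + (+0.227) + (+0.258) + (+0.0944) = -1.3096 W/m²/K.
ΔT = −F/λ = −3.8/(-1.3096) = 2.90 K.

2.90 K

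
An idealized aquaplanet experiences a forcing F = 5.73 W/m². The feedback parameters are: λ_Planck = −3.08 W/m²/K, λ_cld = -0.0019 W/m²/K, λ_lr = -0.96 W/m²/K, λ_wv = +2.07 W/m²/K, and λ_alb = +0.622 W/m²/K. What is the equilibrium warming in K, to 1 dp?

4.2 K

Net feedback parameter λ = (−3.08) + (-0.0019) + (-0.96) + (+2.07) + (+0.622) = -1.3499 W/m²/K.
ΔT = −F/λ = −5.73/(-1.3499) = 4.2 K.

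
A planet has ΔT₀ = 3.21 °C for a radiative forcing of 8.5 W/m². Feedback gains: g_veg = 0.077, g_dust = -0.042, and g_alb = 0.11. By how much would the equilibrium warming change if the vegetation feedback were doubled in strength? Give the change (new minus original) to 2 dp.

0.37 °C

Original: g = 0.145, ΔT = 3.21/(1−0.145) = 3.7544 °C.
With doubled vegetation: g' = 0.222, ΔT' = 3.21/(1−0.222) = 4.1260 °C.
Change = 4.1260 − 3.7544 = 0.37 °C.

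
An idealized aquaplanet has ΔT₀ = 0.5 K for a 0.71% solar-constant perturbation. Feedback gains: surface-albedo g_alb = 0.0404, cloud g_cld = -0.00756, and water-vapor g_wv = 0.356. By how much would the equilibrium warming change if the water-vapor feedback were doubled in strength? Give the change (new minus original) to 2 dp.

1.14 K

Original: g = 0.38884, ΔT = 0.5/(1−0.38884) = 0.8181 K.
With doubled water-vapor: g' = 0.74484, ΔT' = 0.5/(1−0.74484) = 1.9596 K.
Change = 1.9596 − 0.8181 = 1.14 K.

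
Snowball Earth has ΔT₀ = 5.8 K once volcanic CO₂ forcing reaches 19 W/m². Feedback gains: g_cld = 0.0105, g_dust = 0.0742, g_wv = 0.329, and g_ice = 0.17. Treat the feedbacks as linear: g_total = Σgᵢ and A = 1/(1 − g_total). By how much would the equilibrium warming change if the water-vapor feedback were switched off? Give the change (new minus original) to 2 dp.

-6.15 K

Original: g = 0.5837, ΔT = 5.8/(1−0.5837) = 13.9323 K.
Without water-vapor: g' = 0.2547, ΔT' = 5.8/(1−0.2547) = 7.7821 K.
Change = 7.7821 − 13.9323 = -6.15 K.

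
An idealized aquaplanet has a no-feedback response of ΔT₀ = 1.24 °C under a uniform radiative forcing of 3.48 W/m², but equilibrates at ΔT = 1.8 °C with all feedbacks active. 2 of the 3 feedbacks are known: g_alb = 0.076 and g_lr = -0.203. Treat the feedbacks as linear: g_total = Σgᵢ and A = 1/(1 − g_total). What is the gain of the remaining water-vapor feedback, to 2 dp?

0.44

Amplification A = ΔT/ΔT₀ = 1.8/1.24 = 1.452.
Total gain g = 1 − 1/A = 1 − 1/1.452 = 0.3113.
Known gains sum to 0.076 − 0.203 = -0.127.
g_wv = 0.3113 + 0.127 = 0.44.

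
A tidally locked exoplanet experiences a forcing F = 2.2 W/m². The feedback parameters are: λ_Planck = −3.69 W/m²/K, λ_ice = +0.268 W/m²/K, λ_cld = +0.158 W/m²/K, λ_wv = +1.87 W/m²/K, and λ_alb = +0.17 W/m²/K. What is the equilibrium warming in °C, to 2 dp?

Net feedback parameter λ = (−3.69) + (+0.268) + (+0.158) + (+1.87) + (+0.17) = -1.224 W/m²/K.
ΔT = −F/λ = −2.2/(-1.224) = 1.80 °C.

1.80 °C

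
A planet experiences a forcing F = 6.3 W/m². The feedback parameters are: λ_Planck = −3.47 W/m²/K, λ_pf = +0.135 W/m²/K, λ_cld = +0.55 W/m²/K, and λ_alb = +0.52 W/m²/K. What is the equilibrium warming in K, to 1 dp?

2.8 K

Net feedback parameter λ = (−3.47) + (+0.135) + (+0.55) + (+0.52) = -2.265 W/m²/K.
ΔT = −F/λ = −6.3/(-2.265) = 2.8 K.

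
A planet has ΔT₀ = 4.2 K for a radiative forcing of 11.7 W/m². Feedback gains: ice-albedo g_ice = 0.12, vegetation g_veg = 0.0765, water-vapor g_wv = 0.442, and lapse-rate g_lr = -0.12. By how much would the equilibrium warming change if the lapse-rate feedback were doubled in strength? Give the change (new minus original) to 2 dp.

Original: g = 0.5185, ΔT = 4.2/(1−0.5185) = 8.7227 K.
With doubled lapse-rate: g' = 0.3985, ΔT' = 4.2/(1−0.3985) = 6.9825 K.
Change = 6.9825 − 8.7227 = -1.74 K.

-1.74 K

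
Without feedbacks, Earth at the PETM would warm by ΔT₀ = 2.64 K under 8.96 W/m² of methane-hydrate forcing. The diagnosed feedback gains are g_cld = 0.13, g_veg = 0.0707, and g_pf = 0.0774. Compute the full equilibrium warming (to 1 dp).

Total gain g = 0.13 + 0.0707 + 0.0774 = 0.2781.
Amplification A = 1/(1 − 0.2781) = 1.385.
ΔT = 2.64 × 1.385 = 3.7 K.

3.7 K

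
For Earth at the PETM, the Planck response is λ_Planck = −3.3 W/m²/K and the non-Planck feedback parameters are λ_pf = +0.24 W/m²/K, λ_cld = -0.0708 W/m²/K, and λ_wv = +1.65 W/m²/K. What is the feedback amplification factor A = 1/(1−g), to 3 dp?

Convert to gains: g_pf = 0.24/3.3 = 0.07273; g_cld = -0.0708/3.3 = -0.02145; g_wv = 1.65/3.3 = 0.5.
Total gain g = 0.55128.
A = 1/(1 − 0.55128) = 2.229.

2.229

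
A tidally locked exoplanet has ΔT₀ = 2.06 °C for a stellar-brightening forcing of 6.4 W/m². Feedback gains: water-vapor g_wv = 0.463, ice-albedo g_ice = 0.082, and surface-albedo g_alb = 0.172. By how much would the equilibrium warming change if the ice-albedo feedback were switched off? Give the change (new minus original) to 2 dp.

Original: g = 0.717, ΔT = 2.06/(1−0.717) = 7.2792 °C.
Without ice-albedo: g' = 0.635, ΔT' = 2.06/(1−0.635) = 5.6438 °C.
Change = 5.6438 − 7.2792 = -1.64 °C.

-1.64 °C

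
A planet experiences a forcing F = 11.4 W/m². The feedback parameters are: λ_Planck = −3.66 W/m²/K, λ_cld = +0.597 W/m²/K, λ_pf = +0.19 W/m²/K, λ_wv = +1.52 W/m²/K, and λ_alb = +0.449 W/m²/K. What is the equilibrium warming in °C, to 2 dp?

12.61 °C

Net feedback parameter λ = (−3.66) + (+0.597) + (+0.19) + (+1.52) + (+0.449) = -0.904 W/m²/K.
ΔT = −F/λ = −11.4/(-0.904) = 12.61 °C.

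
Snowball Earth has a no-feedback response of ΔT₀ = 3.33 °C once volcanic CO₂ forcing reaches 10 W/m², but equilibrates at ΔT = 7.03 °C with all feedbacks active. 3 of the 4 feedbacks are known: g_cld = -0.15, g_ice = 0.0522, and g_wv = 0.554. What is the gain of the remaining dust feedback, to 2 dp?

0.07

Amplification A = ΔT/ΔT₀ = 7.03/3.33 = 2.111.
Total gain g = 1 − 1/A = 1 − 1/2.111 = 0.5263.
Known gains sum to -0.15 + 0.0522 + 0.554 = 0.4562.
g_dust = 0.5263 − 0.4562 = 0.07.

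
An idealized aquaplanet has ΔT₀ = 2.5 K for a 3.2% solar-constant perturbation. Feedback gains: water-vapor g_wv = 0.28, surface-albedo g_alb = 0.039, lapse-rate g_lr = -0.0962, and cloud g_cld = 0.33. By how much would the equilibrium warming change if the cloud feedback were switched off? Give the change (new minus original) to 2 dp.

Original: g = 0.5528, ΔT = 2.5/(1−0.5528) = 5.5903 K.
Without cloud: g' = 0.2228, ΔT' = 2.5/(1−0.2228) = 3.2167 K.
Change = 3.2167 − 5.5903 = -2.37 K.

-2.37 K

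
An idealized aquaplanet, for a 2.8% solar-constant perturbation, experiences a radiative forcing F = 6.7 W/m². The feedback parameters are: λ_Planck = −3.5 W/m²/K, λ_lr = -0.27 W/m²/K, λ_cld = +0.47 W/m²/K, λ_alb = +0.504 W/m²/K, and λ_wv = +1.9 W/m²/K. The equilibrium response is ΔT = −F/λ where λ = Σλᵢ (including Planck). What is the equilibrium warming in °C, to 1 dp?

7.5 °C

Net feedback parameter λ = (−3.5) + (-0.27) + (+0.47) + (+0.504) + (+1.9) = -0.896 W/m²/K.
ΔT = −F/λ = −6.7/(-0.896) = 7.5 °C.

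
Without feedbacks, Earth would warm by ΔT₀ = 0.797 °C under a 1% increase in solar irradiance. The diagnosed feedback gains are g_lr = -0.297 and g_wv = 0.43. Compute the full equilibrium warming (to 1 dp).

0.9 °C

Total gain g = -0.297 + 0.43 = 0.133.
Amplification A = 1/(1 − 0.133) = 1.153.
ΔT = 0.797 × 1.153 = 0.9 °C.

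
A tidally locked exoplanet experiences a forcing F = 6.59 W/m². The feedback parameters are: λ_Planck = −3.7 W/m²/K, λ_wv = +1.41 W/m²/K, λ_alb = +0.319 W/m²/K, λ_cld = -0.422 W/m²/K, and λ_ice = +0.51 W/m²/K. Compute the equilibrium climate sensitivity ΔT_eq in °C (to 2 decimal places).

Net feedback parameter λ = (−3.7) + (+1.41) + (+0.319) + (-0.422) + (+0.51) = -1.883 W/m²/K.
ΔT = −F/λ = −6.59/(-1.883) = 3.50 °C.

3.50 °C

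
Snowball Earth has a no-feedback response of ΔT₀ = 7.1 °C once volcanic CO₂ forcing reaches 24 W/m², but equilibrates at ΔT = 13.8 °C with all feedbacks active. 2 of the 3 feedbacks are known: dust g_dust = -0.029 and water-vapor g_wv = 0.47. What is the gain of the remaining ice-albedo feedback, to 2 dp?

0.04

Amplification A = ΔT/ΔT₀ = 13.8/7.1 = 1.944.
Total gain g = 1 − 1/A = 1 − 1/1.944 = 0.4856.
Known gains sum to -0.029 + 0.47 = 0.441.
g_ice = 0.4856 − 0.441 = 0.04.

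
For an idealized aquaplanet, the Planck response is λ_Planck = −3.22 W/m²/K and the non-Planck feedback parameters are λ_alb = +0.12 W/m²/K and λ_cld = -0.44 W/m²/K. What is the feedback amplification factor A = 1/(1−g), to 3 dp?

0.910

Convert to gains: g_alb = 0.12/3.22 = 0.03727; g_cld = -0.44/3.22 = -0.1366.
Total gain g = -0.09933.
A = 1/(1 + 0.09933) = 0.910.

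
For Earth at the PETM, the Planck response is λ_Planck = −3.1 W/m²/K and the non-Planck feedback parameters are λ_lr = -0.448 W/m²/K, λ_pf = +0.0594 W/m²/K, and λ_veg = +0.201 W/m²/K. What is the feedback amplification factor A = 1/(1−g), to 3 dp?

0.943

Convert to gains: g_lr = -0.448/3.1 = -0.1445; g_pf = 0.0594/3.1 = 0.01916; g_veg = 0.201/3.1 = 0.06484.
Total gain g = -0.0605.
A = 1/(1 + 0.0605) = 0.943.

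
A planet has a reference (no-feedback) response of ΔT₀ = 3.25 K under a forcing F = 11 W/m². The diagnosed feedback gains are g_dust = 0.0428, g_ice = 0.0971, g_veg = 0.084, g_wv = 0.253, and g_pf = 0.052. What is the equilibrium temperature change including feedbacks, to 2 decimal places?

6.90 K

Total gain g = 0.0428 + 0.0971 + 0.084 + 0.253 + 0.052 = 0.5289.
Amplification A = 1/(1 − 0.5289) = 2.123.
ΔT = 3.25 × 2.123 = 6.90 K.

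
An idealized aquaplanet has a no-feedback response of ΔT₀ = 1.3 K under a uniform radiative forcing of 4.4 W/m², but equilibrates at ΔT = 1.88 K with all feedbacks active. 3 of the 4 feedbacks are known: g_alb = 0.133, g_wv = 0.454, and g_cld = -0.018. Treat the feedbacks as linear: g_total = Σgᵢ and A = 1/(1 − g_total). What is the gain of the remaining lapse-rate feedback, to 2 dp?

Amplification A = ΔT/ΔT₀ = 1.88/1.3 = 1.446.
Total gain g = 1 − 1/A = 1 − 1/1.446 = 0.3084.
Known gains sum to 0.133 + 0.454 − 0.018 = 0.569.
g_lr = 0.3084 − 0.569 = -0.26.

-0.26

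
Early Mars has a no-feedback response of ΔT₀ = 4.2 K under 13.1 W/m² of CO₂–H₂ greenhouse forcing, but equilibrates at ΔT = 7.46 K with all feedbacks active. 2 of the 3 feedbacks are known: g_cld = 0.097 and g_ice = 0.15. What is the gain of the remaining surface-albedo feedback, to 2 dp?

0.19

Amplification A = ΔT/ΔT₀ = 7.46/4.2 = 1.776.
Total gain g = 1 − 1/A = 1 − 1/1.776 = 0.4369.
Known gains sum to 0.097 + 0.15 = 0.247.
g_alb = 0.4369 − 0.247 = 0.19.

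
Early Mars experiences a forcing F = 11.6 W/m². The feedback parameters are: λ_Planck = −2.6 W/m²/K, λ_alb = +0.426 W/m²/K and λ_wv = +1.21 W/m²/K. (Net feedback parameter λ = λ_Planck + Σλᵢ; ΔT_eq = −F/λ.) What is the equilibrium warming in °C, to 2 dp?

Net feedback parameter λ = (−2.6) + (+0.426) + (+1.21) = -0.964 W/m²/K.
ΔT = −F/λ = −11.6/(-0.964) = 12.03 °C.

12.03 °C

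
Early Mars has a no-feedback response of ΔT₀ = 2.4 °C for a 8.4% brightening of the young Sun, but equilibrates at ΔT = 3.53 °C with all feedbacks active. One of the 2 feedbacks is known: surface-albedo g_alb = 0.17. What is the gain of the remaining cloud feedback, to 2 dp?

Amplification A = ΔT/ΔT₀ = 3.53/2.4 = 1.471.
Total gain g = 1 − 1/A = 1 − 1/1.471 = 0.3202.
The known gain is 0.17.
g_cld = 0.3202 − 0.17 = 0.15.

0.15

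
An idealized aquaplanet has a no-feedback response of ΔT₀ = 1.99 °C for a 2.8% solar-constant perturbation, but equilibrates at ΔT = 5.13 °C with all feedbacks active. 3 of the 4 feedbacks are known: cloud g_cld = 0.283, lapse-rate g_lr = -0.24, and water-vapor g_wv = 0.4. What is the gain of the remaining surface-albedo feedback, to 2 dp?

0.17

Amplification A = ΔT/ΔT₀ = 5.13/1.99 = 2.578.
Total gain g = 1 − 1/A = 1 − 1/2.578 = 0.6121.
Known gains sum to 0.283 − 0.24 + 0.4 = 0.443.
g_alb = 0.6121 − 0.443 = 0.17.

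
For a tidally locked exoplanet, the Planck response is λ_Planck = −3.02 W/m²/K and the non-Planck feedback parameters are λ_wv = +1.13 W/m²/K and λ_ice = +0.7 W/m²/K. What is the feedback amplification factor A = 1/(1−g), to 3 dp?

Convert to gains: g_wv = 1.13/3.02 = 0.3742; g_ice = 0.7/3.02 = 0.2318.
Total gain g = 0.606.
A = 1/(1 − 0.606) = 2.538.

2.538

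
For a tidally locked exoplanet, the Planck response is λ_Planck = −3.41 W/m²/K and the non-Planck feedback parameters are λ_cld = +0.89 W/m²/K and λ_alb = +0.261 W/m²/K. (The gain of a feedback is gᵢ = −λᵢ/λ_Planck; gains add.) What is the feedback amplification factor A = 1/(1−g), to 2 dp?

Convert to gains: g_cld = 0.89/3.41 = 0.261; g_alb = 0.261/3.41 = 0.07654.
Total gain g = 0.33754.
A = 1/(1 − 0.33754) = 1.51.

1.51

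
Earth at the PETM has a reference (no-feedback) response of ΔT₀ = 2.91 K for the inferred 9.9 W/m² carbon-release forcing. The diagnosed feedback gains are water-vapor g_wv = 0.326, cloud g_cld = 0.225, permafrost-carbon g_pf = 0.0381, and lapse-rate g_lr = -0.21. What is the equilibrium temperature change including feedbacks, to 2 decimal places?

4.69 K

Total gain g = 0.326 + 0.225 + 0.0381 − 0.21 = 0.3791.
Amplification A = 1/(1 − 0.3791) = 1.611.
ΔT = 2.91 × 1.611 = 4.69 K.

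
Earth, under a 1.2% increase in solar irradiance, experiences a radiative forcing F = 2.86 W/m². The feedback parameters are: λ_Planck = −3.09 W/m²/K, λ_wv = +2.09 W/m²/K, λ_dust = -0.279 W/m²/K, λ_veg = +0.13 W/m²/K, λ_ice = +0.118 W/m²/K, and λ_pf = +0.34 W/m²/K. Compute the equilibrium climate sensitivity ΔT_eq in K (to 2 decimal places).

Net feedback parameter λ = (−3.09) + (+2.09) + (-0.279) + (+0.13) + (+0.118) + (+0.34) = -0.691 W/m²/K.
ΔT = −F/λ = −2.86/(-0.691) = 4.14 K.

4.14 K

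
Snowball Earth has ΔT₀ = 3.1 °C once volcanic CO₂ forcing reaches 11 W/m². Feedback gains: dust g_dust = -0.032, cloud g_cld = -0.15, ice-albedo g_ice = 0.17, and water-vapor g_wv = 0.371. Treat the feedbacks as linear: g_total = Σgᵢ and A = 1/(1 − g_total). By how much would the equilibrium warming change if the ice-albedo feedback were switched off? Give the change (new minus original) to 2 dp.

Original: g = 0.359, ΔT = 3.1/(1−0.359) = 4.8362 °C.
Without ice-albedo: g' = 0.189, ΔT' = 3.1/(1−0.189) = 3.8224 °C.
Change = 3.8224 − 4.8362 = -1.01 °C.

-1.01 °C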